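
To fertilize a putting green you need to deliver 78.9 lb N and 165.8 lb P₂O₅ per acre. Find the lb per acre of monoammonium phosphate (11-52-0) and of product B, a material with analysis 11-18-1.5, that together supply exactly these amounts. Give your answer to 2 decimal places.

Let a = lb of monoammonium phosphate, b = lb of product B (per acre).
N: 0.11·a + 0.11·b = 78.9
P₂O₅: 0.52·a + 0.18·b = 165.8
From row1: a = (78.9 − 0.11·b) / 0.11.
Into row2: 0.52·(78.9 − 0.11·b)/0.11 + 0.18·b = 165.8 → b = 609.358, a = 107.914.

107.91 lb monoammonium phosphate, 609.36 lb product B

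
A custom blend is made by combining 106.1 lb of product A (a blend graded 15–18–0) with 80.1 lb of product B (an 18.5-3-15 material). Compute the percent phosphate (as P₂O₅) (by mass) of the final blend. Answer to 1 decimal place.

11.5% P₂O₅

Total mass = 106.1 + 80.1 = 186.2 lb.
P₂O₅ mass = 18%×106.1 + 3%×80.1 = 21.501 lb.
% P₂O₅ = 21.501 / 186.2 = 11.5473%.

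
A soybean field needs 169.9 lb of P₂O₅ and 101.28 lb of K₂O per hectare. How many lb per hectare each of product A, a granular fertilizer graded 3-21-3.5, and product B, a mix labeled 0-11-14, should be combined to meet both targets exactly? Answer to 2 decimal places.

494.92 lb product A, 599.70 lb product B

With a, b = lb per hectare of product A and product B:
P₂O₅: 0.21·a + 0.11·b = 169.9
K₂O: 0.035·a + 0.14·b = 101.28
Eliminate b: (row1) − 0.11/0.14·(row2) → 0.1825·a = 90.3229, so a = 494.9198.
Then b = (101.28 − 0.035·494.9198) / 0.14 = 599.699.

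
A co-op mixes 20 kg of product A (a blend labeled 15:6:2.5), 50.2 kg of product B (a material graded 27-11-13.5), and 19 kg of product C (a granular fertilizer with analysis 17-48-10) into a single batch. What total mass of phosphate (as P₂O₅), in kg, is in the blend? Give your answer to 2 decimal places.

15.84 kg P₂O₅

P₂O₅ mass = 6%×20 + 11%×50.2 + 48%×19 = 15.842 kg.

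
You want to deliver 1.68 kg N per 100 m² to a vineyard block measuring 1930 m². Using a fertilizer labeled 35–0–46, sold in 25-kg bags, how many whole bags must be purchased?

4 bags

Product per 100 m² = 1.68 / 35% = 4.8 kg.
Total product = 4.8 × 1930 / 100 = 92.64 kg.
Bags = ⌈92.64 / 25⌉ = 4.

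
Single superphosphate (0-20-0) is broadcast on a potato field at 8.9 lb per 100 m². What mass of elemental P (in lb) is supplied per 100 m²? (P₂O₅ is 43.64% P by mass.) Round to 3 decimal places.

P₂O₅ per 100 m² = 8.9 × 20% = 1.78 lb.
Elemental P = 1.78 × 0.4364 = 0.776792 lb per 100 m².

0.777 lb P per hundred sq m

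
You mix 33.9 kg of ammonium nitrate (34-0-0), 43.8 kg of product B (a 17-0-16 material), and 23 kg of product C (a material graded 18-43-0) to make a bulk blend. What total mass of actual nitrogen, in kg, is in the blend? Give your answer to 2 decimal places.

23.11 kg N

N mass = 34%×33.9 + 17%×43.8 + 18%×23 = 23.112 kg.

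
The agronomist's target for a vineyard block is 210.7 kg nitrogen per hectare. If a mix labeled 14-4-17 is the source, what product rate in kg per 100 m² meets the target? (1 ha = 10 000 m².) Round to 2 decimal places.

15.05 kg of product per hundred sq m

Product per hectare = 210.7 / 14% = 1505 kg.
Convert to per 100 m²: 1505 × 0.01 = 15.05 kg.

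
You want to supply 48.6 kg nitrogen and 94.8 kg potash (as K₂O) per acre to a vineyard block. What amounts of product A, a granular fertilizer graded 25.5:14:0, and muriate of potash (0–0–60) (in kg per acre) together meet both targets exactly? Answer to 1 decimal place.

190.6 kg product A, 158.0 kg muriate of potash

With a, b = kg per acre of product A and muriate of potash:
N: 0.255·a + 0·b = 48.6
K₂O: 0·a + 0.6·b = 94.8
Solving simultaneously: a = 190.588, b = 158.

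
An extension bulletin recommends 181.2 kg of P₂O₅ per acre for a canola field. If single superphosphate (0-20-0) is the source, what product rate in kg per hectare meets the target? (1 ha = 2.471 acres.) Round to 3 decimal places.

2238.726 kg of product per hectare

Product per acre = 181.2 / 20% = 906 kg.
Convert to per hectare: 906 × 2.471 = 2238.726 kg.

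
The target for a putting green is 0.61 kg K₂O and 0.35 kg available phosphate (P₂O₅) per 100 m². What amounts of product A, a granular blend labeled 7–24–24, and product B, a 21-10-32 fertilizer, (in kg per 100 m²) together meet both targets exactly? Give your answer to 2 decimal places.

With a, b = kg per 100 m² of product A and product B:
K₂O: 0.24·a + 0.32·b = 0.61
P₂O₅: 0.24·a + 0.1·b = 0.35
Solving simultaneously: a = 0.965909, b = 1.18182.

0.97 kg product A, 1.18 kg product B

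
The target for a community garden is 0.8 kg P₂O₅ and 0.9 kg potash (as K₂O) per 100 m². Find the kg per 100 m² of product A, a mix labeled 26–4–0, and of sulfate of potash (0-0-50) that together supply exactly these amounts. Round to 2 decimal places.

Let a = kg of product A, b = kg of sulfate of potash (per 100 m²).
P₂O₅: 0.04·a + 0·b = 0.8
K₂O: 0·a + 0.5·b = 0.9
Solving simultaneously: a = 20, b = 1.8.

20.00 kg product A, 1.80 kg sulfate of potash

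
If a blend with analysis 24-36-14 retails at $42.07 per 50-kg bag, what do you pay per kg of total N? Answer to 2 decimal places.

N in bag = 50 × 24% = 12 kg.
Cost per kg N = $42.07 / 12 = $3.5058.

$3.51 per kg N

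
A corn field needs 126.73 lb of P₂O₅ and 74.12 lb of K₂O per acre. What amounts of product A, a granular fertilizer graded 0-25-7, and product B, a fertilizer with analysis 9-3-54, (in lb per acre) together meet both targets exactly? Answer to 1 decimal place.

498.2 lb product A, 72.7 lb product B

Let a = lb of product A, b = lb of product B (per acre).
P₂O₅: 0.25·a + 0.03·b = 126.73
K₂O: 0.07·a + 0.54·b = 74.12
Solving simultaneously: a = 498.199, b = 72.678.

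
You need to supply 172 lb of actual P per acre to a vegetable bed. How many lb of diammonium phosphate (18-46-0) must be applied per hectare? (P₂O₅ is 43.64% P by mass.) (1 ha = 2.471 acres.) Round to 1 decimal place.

2117.2 lb of product per hectare

As P₂O₅: 172 / 0.4364 = 394.134 lb per acre.
Product per acre = 394.134 / 46% = 856.813 lb.
Convert to per hectare: 856.813 × 2.471 = 2117.18 lb.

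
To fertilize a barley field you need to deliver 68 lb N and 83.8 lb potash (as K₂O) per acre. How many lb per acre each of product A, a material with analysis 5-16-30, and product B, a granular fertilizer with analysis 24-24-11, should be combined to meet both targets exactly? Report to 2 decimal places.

189.95 lb product A, 243.76 lb product B

Let a = lb of product A, b = lb of product B (per acre).
N: 0.05·a + 0.24·b = 68
K₂O: 0.3·a + 0.11·b = 83.8
Eliminate a: (row1) − 0.05/0.3·(row2) → 0.221667·b = 54.0333, so b = 243.759.
Back-substitute: a = (68 − 0.24·243.759) / 0.05 = 189.9549.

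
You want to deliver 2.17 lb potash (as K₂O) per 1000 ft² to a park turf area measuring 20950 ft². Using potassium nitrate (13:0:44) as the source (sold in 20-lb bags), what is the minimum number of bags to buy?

6 bags

Product per 1000 ft² = 2.17 / 44% = 4.93182 lb.
Total product = 4.93182 × 20950 / 1000 = 103.322 lb.
Bags = ⌈103.322 / 20⌉ = 6.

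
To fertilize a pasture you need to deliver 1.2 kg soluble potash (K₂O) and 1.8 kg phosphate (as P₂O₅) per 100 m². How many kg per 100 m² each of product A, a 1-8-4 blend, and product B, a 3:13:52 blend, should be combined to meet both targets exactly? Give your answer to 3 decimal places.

21.429 kg product A, 0.659 kg product B

With a, b = kg per 100 m² of product A and product B:
K₂O: 0.04·a + 0.52·b = 1.2
P₂O₅: 0.08·a + 0.13·b = 1.8
From row1: a = (1.2 − 0.52·b) / 0.04.
Into row2: 0.08·(1.2 − 0.52·b)/0.04 + 0.13·b = 1.8 → b = 0.659341, a = 21.4286.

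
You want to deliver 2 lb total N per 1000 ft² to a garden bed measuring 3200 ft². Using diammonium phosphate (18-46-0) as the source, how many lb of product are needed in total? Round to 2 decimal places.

Product per 1000 ft² = 2 / 18% = 11.1111 lb.
Total product = 11.1111 × 3200 / 1000 = 35.5556 lb.

35.56 lb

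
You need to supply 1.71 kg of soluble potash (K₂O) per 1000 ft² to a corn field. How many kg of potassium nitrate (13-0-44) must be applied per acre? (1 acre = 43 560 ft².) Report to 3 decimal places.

169.290 kg of product per acre

Product per 1000 ft² = 1.71 / 44% = 3.88636 kg.
Convert to per acre: 3.88636 × 43.56 = 169.29 kg.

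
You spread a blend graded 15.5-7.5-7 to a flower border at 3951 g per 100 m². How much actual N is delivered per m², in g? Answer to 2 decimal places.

6.12 g N per sq m

nitrogen per 100 m² = 3951 × 15.5% = 612.405 g.
Convert to per m²: 612.405 × 0.01 = 6.12405 g.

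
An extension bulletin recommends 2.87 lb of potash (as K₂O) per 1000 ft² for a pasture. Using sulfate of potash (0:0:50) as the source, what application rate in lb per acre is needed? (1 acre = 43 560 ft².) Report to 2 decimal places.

250.03 lb of product per acre

Product per 1000 ft² = 2.87 / 50% = 5.74 lb.
Convert to per acre: 5.74 × 43.56 = 250.034 lb.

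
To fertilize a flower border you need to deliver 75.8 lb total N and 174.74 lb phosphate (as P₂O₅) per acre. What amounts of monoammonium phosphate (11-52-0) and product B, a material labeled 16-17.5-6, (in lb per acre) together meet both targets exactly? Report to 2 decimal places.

With a, b = lb per acre of monoammonium phosphate and product B:
N: 0.11·a + 0.16·b = 75.8
P₂O₅: 0.52·a + 0.175·b = 174.74
From row1: a = (75.8 − 0.16·b) / 0.11.
Into row2: 0.52·(75.8 − 0.16·b)/0.11 + 0.175·b = 174.74 → b = 315.787, a = 229.764.

229.76 lb monoammonium phosphate, 315.79 lb product B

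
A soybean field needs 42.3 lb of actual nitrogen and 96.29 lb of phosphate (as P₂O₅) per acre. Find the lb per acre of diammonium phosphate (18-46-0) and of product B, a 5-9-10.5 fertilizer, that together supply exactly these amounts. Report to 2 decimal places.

148.16 lb diammonium phosphate, 312.62 lb product B

Per-acre balance (a = diammonium phosphate, b = product B):
N: 0.18·a + 0.05·b = 42.3
P₂O₅: 0.46·a + 0.09·b = 96.29
Eliminate a: (row1) − 0.18/0.46·(row2) → 0.0147826·b = 4.6213, so b = 312.618.
Back-substitute: a = (42.3 − 0.05·312.618) / 0.18 = 148.162.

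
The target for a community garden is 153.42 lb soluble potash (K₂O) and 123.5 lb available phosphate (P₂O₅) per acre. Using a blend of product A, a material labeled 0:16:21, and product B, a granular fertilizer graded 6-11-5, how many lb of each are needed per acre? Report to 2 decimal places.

Per-acre balance (a = product A, b = product B):
K₂O: 0.21·a + 0.05·b = 153.42
P₂O₅: 0.16·a + 0.11·b = 123.5
Solving simultaneously: a = 708.689, b = 91.9073.

708.69 lb product A, 91.91 lb product B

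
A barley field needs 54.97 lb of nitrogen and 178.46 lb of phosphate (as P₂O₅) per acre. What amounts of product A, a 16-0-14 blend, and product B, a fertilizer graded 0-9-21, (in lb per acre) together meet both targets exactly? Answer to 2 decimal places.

Per-acre balance (a = product A, b = product B):
N: 0.16·a + 0·b = 54.97
P₂O₅: 0·a + 0.09·b = 178.46
Solving simultaneously: a = 343.562, b = 1982.889.

343.56 lb product A, 1982.89 lb product B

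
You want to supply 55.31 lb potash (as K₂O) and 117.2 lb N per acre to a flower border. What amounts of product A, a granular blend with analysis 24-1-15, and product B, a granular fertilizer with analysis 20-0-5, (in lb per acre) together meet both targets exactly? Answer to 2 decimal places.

Let a = lb of product A, b = lb of product B (per acre).
K₂O: 0.15·a + 0.05·b = 55.31
N: 0.24·a + 0.2·b = 117.2
Eliminate a: (row1) − 0.15/0.24·(row2) → -0.075·b = -17.94, so b = 239.2.
Back-substitute: a = (55.31 − 0.05·239.2) / 0.15 = 289.

289.00 lb product A, 239.20 lb product B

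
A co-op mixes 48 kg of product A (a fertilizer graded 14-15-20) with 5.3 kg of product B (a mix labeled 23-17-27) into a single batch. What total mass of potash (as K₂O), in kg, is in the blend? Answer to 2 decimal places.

11.03 kg K₂O

K₂O mass = 20%×48 + 27%×5.3 = 11.031 kg.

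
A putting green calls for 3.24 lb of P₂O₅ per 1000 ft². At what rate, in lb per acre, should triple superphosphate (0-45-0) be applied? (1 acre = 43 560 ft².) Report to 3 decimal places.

Product per 1000 ft² = 3.24 / 45% = 7.2 lb.
Convert to per acre: 7.2 × 43.56 = 313.632 lb.

313.632 lb of product per acre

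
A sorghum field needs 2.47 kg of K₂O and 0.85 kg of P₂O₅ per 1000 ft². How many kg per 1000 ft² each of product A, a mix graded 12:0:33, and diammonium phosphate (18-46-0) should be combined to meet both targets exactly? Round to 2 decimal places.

Let a = kg of product A, b = kg of diammonium phosphate (per 1000 ft²).
K₂O: 0.33·a + 0·b = 2.47
P₂O₅: 0·a + 0.46·b = 0.85
Solving simultaneously: a = 7.48485, b = 1.84783.

7.48 kg product A, 1.85 kg diammonium phosphate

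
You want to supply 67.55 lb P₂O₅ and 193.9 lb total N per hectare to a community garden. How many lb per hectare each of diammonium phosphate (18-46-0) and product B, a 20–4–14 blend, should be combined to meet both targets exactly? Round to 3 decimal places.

67.854 lb diammonium phosphate, 908.432 lb product B

Let a = lb of diammonium phosphate, b = lb of product B (per hectare).
P₂O₅: 0.46·a + 0.04·b = 67.55
N: 0.18·a + 0.2·b = 193.9
Solving simultaneously: a = 67.8538, b = 908.4316.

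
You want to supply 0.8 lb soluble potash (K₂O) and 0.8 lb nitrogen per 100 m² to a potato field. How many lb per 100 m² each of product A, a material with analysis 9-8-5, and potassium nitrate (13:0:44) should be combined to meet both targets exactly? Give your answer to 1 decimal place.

Per-100 m² balance (a = product A, b = potassium nitrate):
K₂O: 0.05·a + 0.44·b = 0.8
N: 0.09·a + 0.13·b = 0.8
Solving simultaneously: a = 7.49245, b = 0.966767.

7.5 lb product A, 1.0 lb potassium nitrate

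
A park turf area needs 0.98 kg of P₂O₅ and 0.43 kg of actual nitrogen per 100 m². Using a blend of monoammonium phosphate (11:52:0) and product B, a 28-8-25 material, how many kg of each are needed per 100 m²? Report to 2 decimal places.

1.75 kg monoammonium phosphate, 0.85 kg product B

Per-100 m² balance (a = monoammonium phosphate, b = product B):
P₂O₅: 0.52·a + 0.08·b = 0.98
N: 0.11·a + 0.28·b = 0.43
From row1: a = (0.98 − 0.08·b) / 0.52.
Into row2: 0.11·(0.98 − 0.08·b)/0.52 + 0.28·b = 0.43 → b = 0.846491, a = 1.75439.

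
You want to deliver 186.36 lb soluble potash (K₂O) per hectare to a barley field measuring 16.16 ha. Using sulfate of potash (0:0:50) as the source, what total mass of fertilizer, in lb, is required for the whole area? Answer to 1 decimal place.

Product per hectare = 186.36 / 50% = 372.72 lb.
Total product = 372.72 × 16.16 = 6023.16 lb.

6023.2 lb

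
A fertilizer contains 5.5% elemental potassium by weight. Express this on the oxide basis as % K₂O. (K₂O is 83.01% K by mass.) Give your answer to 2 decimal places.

%K₂O = 5.5 / 0.8301 = 6.62571%.

6.63% K₂O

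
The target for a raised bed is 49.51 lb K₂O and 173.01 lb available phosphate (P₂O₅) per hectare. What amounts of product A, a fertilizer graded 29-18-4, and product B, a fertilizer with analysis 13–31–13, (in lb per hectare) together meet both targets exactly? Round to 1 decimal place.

649.4 lb product A, 181.0 lb product B

Let a = lb of product A, b = lb of product B (per hectare).
K₂O: 0.04·a + 0.13·b = 49.51
P₂O₅: 0.18·a + 0.31·b = 173.01
Eliminate b: (row1) − 0.13/0.31·(row2) → -0.0354839·a = -23.0426, so a = 649.382.
Then b = (173.01 − 0.18·649.382) / 0.31 = 181.036.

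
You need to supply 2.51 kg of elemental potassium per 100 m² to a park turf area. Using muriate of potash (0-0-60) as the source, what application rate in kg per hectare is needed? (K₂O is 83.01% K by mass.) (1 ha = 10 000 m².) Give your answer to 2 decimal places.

As K₂O: 2.51 / 0.8301 = 3.02373 kg per 100 m².
Product per 100 m² = 3.02373 / 60% = 5.03955 kg.
Convert to per hectare: 5.03955 × 100 = 503.955 kg.

503.96 kg of product per hectare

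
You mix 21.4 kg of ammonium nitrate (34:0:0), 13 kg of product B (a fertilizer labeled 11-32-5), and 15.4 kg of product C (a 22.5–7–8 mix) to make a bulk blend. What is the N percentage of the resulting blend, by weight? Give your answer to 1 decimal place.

24.4% N

Total mass = 21.4 + 13 + 15.4 = 49.8 kg.
N mass = 34%×21.4 + 11%×13 + 22.5%×15.4 = 12.171 kg.
% N = 12.171 / 49.8 = 24.4398%.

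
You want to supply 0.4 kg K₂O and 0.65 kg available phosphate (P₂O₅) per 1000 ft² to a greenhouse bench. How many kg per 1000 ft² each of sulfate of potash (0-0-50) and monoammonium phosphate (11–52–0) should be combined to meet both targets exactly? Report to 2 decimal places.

0.80 kg sulfate of potash, 1.25 kg monoammonium phosphate

Let a = kg of sulfate of potash, b = kg of monoammonium phosphate (per 1000 ft²).
K₂O: 0.5·a + 0·b = 0.4
P₂O₅: 0·a + 0.52·b = 0.65
Solving simultaneously: a = 0.8, b = 1.25.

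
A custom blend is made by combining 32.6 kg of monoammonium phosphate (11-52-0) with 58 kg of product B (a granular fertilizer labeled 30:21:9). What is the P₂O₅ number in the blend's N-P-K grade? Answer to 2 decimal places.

32.15% P₂O₅

Total mass = 32.6 + 58 = 90.6 kg.
P₂O₅ mass = 52%×32.6 + 21%×58 = 29.132 kg.
% P₂O₅ = 29.132 / 90.6 = 32.1545%.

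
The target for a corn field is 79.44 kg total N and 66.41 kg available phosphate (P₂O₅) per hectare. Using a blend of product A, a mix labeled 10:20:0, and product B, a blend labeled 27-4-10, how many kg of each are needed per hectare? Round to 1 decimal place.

Let a = kg of product A, b = kg of product B (per hectare).
N: 0.1·a + 0.27·b = 79.44
P₂O₅: 0.2·a + 0.04·b = 66.41
Eliminate b: (row1) − 0.27/0.04·(row2) → -1.25·a = -368.827, so a = 295.062.
Then b = (66.41 − 0.2·295.062) / 0.04 = 184.94.

295.1 kg product A, 184.9 kg product B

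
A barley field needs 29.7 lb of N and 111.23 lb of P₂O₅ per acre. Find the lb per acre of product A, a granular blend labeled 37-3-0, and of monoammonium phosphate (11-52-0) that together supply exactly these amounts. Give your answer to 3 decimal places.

Let a = lb of product A, b = lb of monoammonium phosphate (per acre).
N: 0.37·a + 0.11·b = 29.7
P₂O₅: 0.03·a + 0.52·b = 111.23
Eliminate b: (row1) − 0.11/0.52·(row2) → 0.363654·a = 6.17058, so a = 16.9683.
Then b = (111.23 − 0.03·16.9683) / 0.52 = 212.9249.

16.968 lb product A, 212.925 lb monoammonium phosphate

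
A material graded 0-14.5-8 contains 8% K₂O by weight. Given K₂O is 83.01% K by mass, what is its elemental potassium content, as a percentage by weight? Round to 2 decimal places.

6.64% K

%K = 8 × 0.8301 = 6.6408%.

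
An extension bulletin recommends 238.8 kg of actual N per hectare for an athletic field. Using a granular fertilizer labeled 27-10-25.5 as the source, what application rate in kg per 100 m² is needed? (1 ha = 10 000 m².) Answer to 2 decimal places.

Product per hectare = 238.8 / 27% = 884.444 kg.
Convert to per 100 m²: 884.444 × 0.01 = 8.84444 kg.

8.84 kg of product per hundred sq m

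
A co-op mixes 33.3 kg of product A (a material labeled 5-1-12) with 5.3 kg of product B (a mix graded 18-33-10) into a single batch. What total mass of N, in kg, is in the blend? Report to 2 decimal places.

N mass = 5%×33.3 + 18%×5.3 = 2.619 kg.

2.62 kg N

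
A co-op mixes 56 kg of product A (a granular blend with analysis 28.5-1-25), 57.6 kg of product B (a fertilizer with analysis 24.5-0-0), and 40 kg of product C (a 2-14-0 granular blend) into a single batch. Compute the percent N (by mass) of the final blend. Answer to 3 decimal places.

Total mass = 56 + 57.6 + 40 = 153.6 kg.
N mass = 28.5%×56 + 24.5%×57.6 + 2%×40 = 30.872 kg.
% N = 30.872 / 153.6 = 20.09896%.

20.099% N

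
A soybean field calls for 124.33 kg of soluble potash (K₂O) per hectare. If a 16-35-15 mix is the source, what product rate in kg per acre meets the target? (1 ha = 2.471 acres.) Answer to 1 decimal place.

Product per hectare = 124.33 / 15% = 828.867 kg.
Convert to per acre: 828.867 × 0.404694 = 335.438 kg.

335.4 kg of product per acre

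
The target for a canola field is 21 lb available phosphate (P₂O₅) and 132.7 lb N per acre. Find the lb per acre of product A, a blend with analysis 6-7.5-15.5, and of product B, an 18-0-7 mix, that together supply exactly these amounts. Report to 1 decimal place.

280.0 lb product A, 643.9 lb product B

Per-acre balance (a = product A, b = product B):
P₂O₅: 0.075·a + 0·b = 21
N: 0.06·a + 0.18·b = 132.7
Eliminate b: (row1) − 0/0.18·(row2) → 0.075·a = 21, so a = 280.
Then b = (132.7 − 0.06·280) / 0.18 = 643.889.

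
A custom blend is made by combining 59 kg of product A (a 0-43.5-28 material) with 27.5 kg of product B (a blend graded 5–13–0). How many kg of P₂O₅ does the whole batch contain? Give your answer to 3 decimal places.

P₂O₅ mass = 43.5%×59 + 13%×27.5 = 29.24 kg.

29.240 kg P₂O₅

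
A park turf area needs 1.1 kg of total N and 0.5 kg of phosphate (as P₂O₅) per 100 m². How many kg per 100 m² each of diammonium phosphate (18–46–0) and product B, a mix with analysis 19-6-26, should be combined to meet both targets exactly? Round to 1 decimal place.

Per-100 m² balance (a = diammonium phosphate, b = product B):
N: 0.18·a + 0.19·b = 1.1
P₂O₅: 0.46·a + 0.06·b = 0.5
Solving simultaneously: a = 0.37859, b = 5.43081.

0.4 kg diammonium phosphate, 5.4 kg product B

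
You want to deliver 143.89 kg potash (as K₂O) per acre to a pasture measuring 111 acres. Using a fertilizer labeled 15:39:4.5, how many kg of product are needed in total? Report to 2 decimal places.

Product per acre = 143.89 / 4.5% = 3197.56 kg.
Total product = 3197.56 × 111 = 354928.667 kg.

354928.67 kg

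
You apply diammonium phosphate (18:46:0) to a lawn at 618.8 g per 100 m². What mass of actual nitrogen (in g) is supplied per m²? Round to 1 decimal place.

nitrogen per 100 m² = 618.8 × 18% = 111.384 g.
Convert to per m²: 111.384 × 0.01 = 1.11384 g.

1.1 g N per sq m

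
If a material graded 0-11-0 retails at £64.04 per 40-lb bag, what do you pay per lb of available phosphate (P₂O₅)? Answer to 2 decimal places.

£14.55 per lb P₂O₅

P₂O₅ in bag = 40 × 11% = 4.4 lb.
Cost per lb P₂O₅ = £64.04 / 4.4 = £14.5545.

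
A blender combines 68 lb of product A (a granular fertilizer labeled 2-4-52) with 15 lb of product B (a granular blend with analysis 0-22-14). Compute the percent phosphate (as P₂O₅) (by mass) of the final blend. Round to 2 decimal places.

7.25% P₂O₅

Total mass = 68 + 15 = 83 lb.
P₂O₅ mass = 4%×68 + 22%×15 = 6.02 lb.
% P₂O₅ = 6.02 / 83 = 7.25301%.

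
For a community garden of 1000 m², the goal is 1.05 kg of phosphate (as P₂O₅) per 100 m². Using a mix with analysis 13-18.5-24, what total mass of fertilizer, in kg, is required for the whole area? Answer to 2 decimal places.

Product per 100 m² = 1.05 / 18.5% = 5.67568 kg.
Total product = 5.67568 × 1000 / 100 = 56.7568 kg.

56.76 kg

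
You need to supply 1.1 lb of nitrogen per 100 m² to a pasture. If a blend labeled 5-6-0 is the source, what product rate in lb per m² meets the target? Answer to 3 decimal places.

0.220 lb of product per sq m

Product per 100 m² = 1.1 / 5% = 22 lb.
Convert to per m²: 22 × 0.01 = 0.22 lb.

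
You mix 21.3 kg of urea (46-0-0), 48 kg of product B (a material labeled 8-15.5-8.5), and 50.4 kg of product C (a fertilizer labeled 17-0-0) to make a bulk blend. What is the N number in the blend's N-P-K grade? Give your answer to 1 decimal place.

Total mass = 21.3 + 48 + 50.4 = 119.7 kg.
N mass = 46%×21.3 + 8%×48 + 17%×50.4 = 22.206 kg.
% N = 22.206 / 119.7 = 18.5514%.

18.6% N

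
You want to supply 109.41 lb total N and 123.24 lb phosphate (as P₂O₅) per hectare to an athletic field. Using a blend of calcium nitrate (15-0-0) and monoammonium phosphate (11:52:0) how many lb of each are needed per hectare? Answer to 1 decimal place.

555.6 lb calcium nitrate, 237.0 lb monoammonium phosphate

Per-hectare balance (a = calcium nitrate, b = monoammonium phosphate):
N: 0.15·a + 0.11·b = 109.41
P₂O₅: 0·a + 0.52·b = 123.24
Solving simultaneously: a = 555.6, b = 237.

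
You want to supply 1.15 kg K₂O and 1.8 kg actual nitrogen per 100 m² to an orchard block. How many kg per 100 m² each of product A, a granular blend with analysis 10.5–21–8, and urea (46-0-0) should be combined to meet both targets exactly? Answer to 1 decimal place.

Per-100 m² balance (a = product A, b = urea):
K₂O: 0.08·a + 0·b = 1.15
N: 0.105·a + 0.46·b = 1.8
Eliminate b: (row1) − 0/0.46·(row2) → 0.08·a = 1.15, so a = 14.375.
Then b = (1.8 − 0.105·14.375) / 0.46 = 0.631793.

14.4 kg product A, 0.6 kg urea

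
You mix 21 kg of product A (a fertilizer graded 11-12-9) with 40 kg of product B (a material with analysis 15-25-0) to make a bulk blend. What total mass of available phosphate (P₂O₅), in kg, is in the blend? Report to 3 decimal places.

P₂O₅ mass = 12%×21 + 25%×40 = 12.52 kg.

12.520 kg P₂O₅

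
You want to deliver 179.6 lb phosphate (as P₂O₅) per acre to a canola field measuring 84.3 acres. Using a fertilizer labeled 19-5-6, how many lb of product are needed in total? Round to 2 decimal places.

302805.60 lb

Product per acre = 179.6 / 5% = 3592 lb.
Total product = 3592 × 84.3 = 302805.6 lb.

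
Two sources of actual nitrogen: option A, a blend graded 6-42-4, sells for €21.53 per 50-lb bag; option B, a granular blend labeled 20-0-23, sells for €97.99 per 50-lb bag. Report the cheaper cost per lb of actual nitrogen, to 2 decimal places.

€7.18 per lb N (option A)

option A: N per bag = 50 × 6% = 3 lb; cost = 21.53 / 3 = €7.1767/lb N.
option B: N per bag = 50 × 20% = 10 lb; cost = 97.99 / 10 = €9.7990/lb N.
option A is cheaper.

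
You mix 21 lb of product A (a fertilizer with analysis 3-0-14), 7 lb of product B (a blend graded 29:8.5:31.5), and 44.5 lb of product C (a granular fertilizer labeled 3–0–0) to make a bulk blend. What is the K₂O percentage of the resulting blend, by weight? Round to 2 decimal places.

7.10% K₂O

Total mass = 21 + 7 + 44.5 = 72.5 lb.
K₂O mass = 14%×21 + 31.5%×7 + 0%×44.5 = 5.145 lb.
% K₂O = 5.145 / 72.5 = 7.09655%.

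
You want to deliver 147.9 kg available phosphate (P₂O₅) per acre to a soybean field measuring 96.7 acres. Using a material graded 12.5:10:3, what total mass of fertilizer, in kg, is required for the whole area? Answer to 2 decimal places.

Product per acre = 147.9 / 10% = 1479 kg.
Total product = 1479 × 96.7 = 143019.3 kg.

143019.30 kg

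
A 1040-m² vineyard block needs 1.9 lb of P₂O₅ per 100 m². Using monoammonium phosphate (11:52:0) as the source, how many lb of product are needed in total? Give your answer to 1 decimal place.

Product per 100 m² = 1.9 / 52% = 3.65385 lb.
Total product = 3.65385 × 1040 / 100 = 38 lb.

38.0 lb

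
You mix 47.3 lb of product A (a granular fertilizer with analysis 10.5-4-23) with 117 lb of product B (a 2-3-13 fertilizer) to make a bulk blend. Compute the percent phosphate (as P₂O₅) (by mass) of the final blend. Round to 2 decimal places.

Total mass = 47.3 + 117 = 164.3 lb.
P₂O₅ mass = 4%×47.3 + 3%×117 = 5.402 lb.
% P₂O₅ = 5.402 / 164.3 = 3.28789%.

3.29% P₂O₅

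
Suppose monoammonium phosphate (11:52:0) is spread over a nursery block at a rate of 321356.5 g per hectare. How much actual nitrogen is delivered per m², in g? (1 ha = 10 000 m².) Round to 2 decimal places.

3.53 g N per sq m

nitrogen per hectare = 321356.5 × 11% = 35349.2 g.
Convert to per m²: 35349.2 × 0.0001 = 3.53492 g.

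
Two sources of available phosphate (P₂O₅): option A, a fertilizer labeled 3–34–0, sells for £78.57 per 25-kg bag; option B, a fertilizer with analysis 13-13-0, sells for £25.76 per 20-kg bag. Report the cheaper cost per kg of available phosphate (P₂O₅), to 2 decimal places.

£9.24 per kg P₂O₅ (option A)

option A: P₂O₅ per bag = 25 × 34% = 8.5 kg; cost = 78.57 / 8.5 = £9.2435/kg P₂O₅.
option B: P₂O₅ per bag = 20 × 13% = 2.6 kg; cost = 25.76 / 2.6 = £9.9077/kg P₂O₅.
option A is cheaper.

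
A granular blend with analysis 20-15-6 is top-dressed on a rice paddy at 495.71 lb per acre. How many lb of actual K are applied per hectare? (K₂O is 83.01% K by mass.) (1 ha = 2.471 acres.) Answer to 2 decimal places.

61.01 lb K per hectare

K₂O per acre = 495.71 × 6% = 29.7426 lb.
Elemental K = 29.7426 × 0.8301 = 24.6893 lb per acre.
Convert to per hectare: 24.6893 × 2.471 = 61.0073 lb.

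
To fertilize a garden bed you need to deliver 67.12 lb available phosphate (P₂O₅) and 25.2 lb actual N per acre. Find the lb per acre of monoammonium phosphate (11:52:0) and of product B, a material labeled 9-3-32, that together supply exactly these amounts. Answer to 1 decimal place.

121.5 lb monoammonium phosphate, 131.5 lb product B

With a, b = lb per acre of monoammonium phosphate and product B:
P₂O₅: 0.52·a + 0.03·b = 67.12
N: 0.11·a + 0.09·b = 25.2
Eliminate b: (row1) − 0.03/0.09·(row2) → 0.483333·a = 58.72, so a = 121.49.
Then b = (25.2 − 0.11·121.49) / 0.09 = 131.513.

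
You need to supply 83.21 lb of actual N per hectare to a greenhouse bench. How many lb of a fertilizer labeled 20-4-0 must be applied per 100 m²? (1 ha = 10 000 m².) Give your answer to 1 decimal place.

Product per hectare = 83.21 / 20% = 416.05 lb.
Convert to per 100 m²: 416.05 × 0.01 = 4.1605 lb.

4.2 lb of product per hundred sq m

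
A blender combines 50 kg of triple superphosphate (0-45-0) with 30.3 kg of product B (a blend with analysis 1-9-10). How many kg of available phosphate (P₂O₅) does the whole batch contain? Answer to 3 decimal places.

25.227 kg P₂O₅

P₂O₅ mass = 45%×50 + 9%×30.3 = 25.227 kg.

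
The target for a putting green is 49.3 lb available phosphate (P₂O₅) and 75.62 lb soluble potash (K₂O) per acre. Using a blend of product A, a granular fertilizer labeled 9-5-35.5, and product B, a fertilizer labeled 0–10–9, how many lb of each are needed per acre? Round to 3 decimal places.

Per-acre balance (a = product A, b = product B):
P₂O₅: 0.05·a + 0.1·b = 49.3
K₂O: 0.355·a + 0.09·b = 75.62
Eliminate a: (row1) − 0.05/0.355·(row2) → 0.0873239·b = 38.6493, so b = 442.5968.
Back-substitute: a = (49.3 − 0.1·442.5968) / 0.05 = 100.80645.

100.806 lb product A, 442.597 lb product B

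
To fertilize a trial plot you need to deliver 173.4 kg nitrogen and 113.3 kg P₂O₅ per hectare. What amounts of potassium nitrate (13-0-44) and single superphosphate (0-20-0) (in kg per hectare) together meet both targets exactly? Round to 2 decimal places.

1333.85 kg potassium nitrate, 566.50 kg single superphosphate

With a, b = kg per hectare of potassium nitrate and single superphosphate:
N: 0.13·a + 0·b = 173.4
P₂O₅: 0·a + 0.2·b = 113.3
Solving simultaneously: a = 1333.846, b = 566.5.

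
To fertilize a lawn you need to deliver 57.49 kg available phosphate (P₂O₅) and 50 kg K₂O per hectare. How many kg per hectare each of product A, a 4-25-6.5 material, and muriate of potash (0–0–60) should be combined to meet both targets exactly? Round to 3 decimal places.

229.960 kg product A, 58.421 kg muriate of potash

With a, b = kg per hectare of product A and muriate of potash:
P₂O₅: 0.25·a + 0·b = 57.49
K₂O: 0.065·a + 0.6·b = 50
From row1: a = (57.49 − 0·b) / 0.25.
Into row2: 0.065·(57.49 − 0·b)/0.25 + 0.6·b = 50 → b = 58.421, a = 229.96.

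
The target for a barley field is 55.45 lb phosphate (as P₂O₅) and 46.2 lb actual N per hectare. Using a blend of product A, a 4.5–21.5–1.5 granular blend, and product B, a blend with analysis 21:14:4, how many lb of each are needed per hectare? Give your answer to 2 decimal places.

Per-hectare balance (a = product A, b = product B):
P₂O₅: 0.215·a + 0.14·b = 55.45
N: 0.045·a + 0.21·b = 46.2
Eliminate a: (row1) − 0.215/0.045·(row2) → -0.863333·b = -165.283, so b = 191.448.
Back-substitute: a = (55.45 − 0.14·191.448) / 0.215 = 133.243.

133.24 lb product A, 191.45 lb product B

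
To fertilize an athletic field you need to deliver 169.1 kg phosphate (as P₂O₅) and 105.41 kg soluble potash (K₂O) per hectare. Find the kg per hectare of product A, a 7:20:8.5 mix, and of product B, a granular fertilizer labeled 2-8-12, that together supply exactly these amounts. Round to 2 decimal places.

689.49 kg product A, 390.03 kg product B

Let a = kg of product A, b = kg of product B (per hectare).
P₂O₅: 0.2·a + 0.08·b = 169.1
K₂O: 0.085·a + 0.12·b = 105.41
Eliminate b: (row1) − 0.08/0.12·(row2) → 0.143333·a = 98.8267, so a = 689.488.
Then b = (105.41 − 0.085·689.488) / 0.12 = 390.029.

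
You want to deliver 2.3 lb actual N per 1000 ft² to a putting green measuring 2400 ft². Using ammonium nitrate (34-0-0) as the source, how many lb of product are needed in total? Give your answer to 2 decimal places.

16.24 lb

Product per 1000 ft² = 2.3 / 34% = 6.76471 lb.
Total product = 6.76471 × 2400 / 1000 = 16.2353 lb.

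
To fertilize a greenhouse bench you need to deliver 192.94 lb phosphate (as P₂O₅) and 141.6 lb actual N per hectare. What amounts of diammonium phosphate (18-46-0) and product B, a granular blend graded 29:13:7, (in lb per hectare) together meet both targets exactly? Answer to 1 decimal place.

Let a = lb of diammonium phosphate, b = lb of product B (per hectare).
P₂O₅: 0.46·a + 0.13·b = 192.94
N: 0.18·a + 0.29·b = 141.6
From row1: a = (192.94 − 0.13·b) / 0.46.
Into row2: 0.18·(192.94 − 0.13·b)/0.46 + 0.29·b = 141.6 → b = 276.425, a = 341.315.

341.3 lb diammonium phosphate, 276.4 lb product B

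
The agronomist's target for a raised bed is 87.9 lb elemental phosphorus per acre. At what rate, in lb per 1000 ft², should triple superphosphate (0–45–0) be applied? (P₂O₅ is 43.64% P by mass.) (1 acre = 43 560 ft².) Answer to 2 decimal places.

10.28 lb of product per thousand sq ft

As P₂O₅: 87.9 / 0.4364 = 201.421 lb per acre.
Product per acre = 201.421 / 45% = 447.602 lb.
Convert to per 1000 ft²: 447.602 × 0.0229568 = 10.2755 lb.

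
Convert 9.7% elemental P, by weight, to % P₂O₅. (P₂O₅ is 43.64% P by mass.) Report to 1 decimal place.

%P₂O₅ = 9.7 / 0.4364 = 22.2273%.

22.2% P₂O₅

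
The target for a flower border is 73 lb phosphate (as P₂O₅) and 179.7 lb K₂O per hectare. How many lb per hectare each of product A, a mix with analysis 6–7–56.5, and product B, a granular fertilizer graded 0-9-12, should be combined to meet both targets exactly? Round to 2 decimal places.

174.63 lb product A, 675.29 lb product B

Per-hectare balance (a = product A, b = product B):
P₂O₅: 0.07·a + 0.09·b = 73
K₂O: 0.565·a + 0.12·b = 179.7
Solving simultaneously: a = 174.629, b = 675.289.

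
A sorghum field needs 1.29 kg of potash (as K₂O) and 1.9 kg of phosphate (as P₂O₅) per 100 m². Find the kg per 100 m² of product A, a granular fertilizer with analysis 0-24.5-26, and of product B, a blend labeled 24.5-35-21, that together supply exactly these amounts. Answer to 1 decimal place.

Let a = kg of product A, b = kg of product B (per 100 m²).
K₂O: 0.26·a + 0.21·b = 1.29
P₂O₅: 0.245·a + 0.35·b = 1.9
Eliminate a: (row1) − 0.26/0.245·(row2) → -0.161429·b = -0.726327, so b = 4.49937.
Back-substitute: a = (1.29 − 0.21·4.49937) / 0.26 = 1.32743.

1.3 kg product A, 4.5 kg product B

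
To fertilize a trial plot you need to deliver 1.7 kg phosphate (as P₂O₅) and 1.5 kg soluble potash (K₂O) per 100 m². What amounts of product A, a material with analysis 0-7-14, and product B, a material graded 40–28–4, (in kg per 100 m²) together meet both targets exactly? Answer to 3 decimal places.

9.670 kg product A, 3.654 kg product B

Let a = kg of product A, b = kg of product B (per 100 m²).
P₂O₅: 0.07·a + 0.28·b = 1.7
K₂O: 0.14·a + 0.04·b = 1.5
Solving simultaneously: a = 9.67033, b = 3.65385.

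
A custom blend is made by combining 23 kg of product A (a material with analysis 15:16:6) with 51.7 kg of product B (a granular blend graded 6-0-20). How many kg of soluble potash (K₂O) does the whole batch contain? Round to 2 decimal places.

K₂O mass = 6%×23 + 20%×51.7 = 11.72 kg.

11.72 kg K₂O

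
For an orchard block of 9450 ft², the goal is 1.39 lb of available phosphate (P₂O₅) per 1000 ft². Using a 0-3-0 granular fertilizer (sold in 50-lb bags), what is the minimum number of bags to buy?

9 bags

Product per 1000 ft² = 1.39 / 3% = 46.3333 lb.
Total product = 46.3333 × 9450 / 1000 = 437.85 lb.
Bags = ⌈437.85 / 50⌉ = 9.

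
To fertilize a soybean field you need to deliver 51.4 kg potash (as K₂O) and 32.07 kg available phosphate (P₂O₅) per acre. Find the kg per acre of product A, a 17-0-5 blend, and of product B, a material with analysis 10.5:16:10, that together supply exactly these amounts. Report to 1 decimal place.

627.1 kg product A, 200.4 kg product B

Let a = kg of product A, b = kg of product B (per acre).
K₂O: 0.05·a + 0.1·b = 51.4
P₂O₅: 0·a + 0.16·b = 32.07
Solving simultaneously: a = 627.125, b = 200.438.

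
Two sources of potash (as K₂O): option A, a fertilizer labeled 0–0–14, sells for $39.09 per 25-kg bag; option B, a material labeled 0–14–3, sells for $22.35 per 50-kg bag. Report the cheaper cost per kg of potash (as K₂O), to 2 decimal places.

$11.17 per kg K₂O (option A)

option A: K₂O per bag = 25 × 14% = 3.5 kg; cost = 39.09 / 3.5 = $11.1686/kg K₂O.
option B: K₂O per bag = 50 × 3% = 1.5 kg; cost = 22.35 / 1.5 = $14.9000/kg K₂O.
option A is cheaper.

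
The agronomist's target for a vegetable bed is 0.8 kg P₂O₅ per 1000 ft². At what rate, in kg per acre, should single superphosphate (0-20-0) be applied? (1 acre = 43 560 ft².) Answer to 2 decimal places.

Product per 1000 ft² = 0.8 / 20% = 4 kg.
Convert to per acre: 4 × 43.56 = 174.24 kg.

174.24 kg of product per acre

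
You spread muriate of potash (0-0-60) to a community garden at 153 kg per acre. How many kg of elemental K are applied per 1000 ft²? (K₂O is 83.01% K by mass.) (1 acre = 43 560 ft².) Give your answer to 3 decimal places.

K₂O per acre = 153 × 60% = 91.8 kg.
Elemental K = 91.8 × 0.8301 = 76.2032 kg per acre.
Convert to per 1000 ft²: 76.2032 × 0.0229568 = 1.74938 kg.

1.749 kg K per thousand sq ft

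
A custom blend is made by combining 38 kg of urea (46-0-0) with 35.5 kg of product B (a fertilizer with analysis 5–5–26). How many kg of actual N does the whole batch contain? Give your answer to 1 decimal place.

19.3 kg N

N mass = 46%×38 + 5%×35.5 = 19.255 kg.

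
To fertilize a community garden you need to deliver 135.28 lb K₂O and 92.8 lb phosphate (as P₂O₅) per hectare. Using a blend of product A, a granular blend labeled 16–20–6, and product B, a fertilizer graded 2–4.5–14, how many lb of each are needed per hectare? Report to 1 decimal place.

Let a = lb of product A, b = lb of product B (per hectare).
K₂O: 0.06·a + 0.14·b = 135.28
P₂O₅: 0.2·a + 0.045·b = 92.8
From row1: a = (135.28 − 0.14·b) / 0.06.
Into row2: 0.2·(135.28 − 0.14·b)/0.06 + 0.045·b = 92.8 → b = 849.328, a = 272.901.

272.9 lb product A, 849.3 lb product B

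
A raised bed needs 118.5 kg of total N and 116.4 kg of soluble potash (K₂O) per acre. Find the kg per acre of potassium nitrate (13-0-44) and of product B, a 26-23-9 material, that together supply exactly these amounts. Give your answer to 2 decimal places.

190.84 kg potassium nitrate, 360.35 kg product B

With a, b = kg per acre of potassium nitrate and product B:
N: 0.13·a + 0.26·b = 118.5
K₂O: 0.44·a + 0.09·b = 116.4
From row1: a = (118.5 − 0.26·b) / 0.13.
Into row2: 0.44·(118.5 − 0.26·b)/0.13 + 0.09·b = 116.4 → b = 360.351, a = 190.837.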